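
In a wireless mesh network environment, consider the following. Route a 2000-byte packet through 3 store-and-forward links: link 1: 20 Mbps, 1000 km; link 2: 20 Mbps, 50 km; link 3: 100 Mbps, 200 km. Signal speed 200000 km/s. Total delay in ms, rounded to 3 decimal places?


Packet = 2000 bytes = 16000 bits. Store-and-forward: sum (t_trans + t_prop) per link.
Link 1: t_trans = 16000/(20*10^6) s = 0.8000 ms; t_prop = 1000/200000 s = 5.0000 ms; subtotal = 5.8000 ms
Link 2: t_trans = 16000/(20*10^6) s = 0.8000 ms; t_prop = 50/200000 s = 0.2500 ms; subtotal = 1.0500 ms
Link 3: t_trans = 16000/(100*10^6) s = 0.1600 ms; t_prop = 200/200000 s = 1.0000 ms; subtotal = 1.1600 ms
End-to-end = 5.8000 + 1.0500 + 1.1600 = 8.0100 ms -> 8.010 ms (3 dp)

8.010


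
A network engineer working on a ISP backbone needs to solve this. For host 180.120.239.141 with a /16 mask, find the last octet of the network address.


Given: IP = 180.120.239.141, prefix = /16
Subnet mask = 255.255.0.0
Last octet of IP: 141
Last octet of mask: 0
Network last octet = 141 AND 0 = 0

0


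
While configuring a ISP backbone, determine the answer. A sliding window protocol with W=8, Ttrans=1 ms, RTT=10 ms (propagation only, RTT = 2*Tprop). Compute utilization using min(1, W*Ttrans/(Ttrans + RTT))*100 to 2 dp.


Given: W = 8, Ttrans = 1 ms, RTT = 10 ms (= 2 * Tprop, Tprop = 5 ms)
Cycle time = Ttrans + RTT = 1 + 10 = 11 ms (first packet sent until its ACK returns)
W * Ttrans = 8 * 1 = 8 ms of sending per cycle
W * Ttrans / (Ttrans + RTT) = 8 / 11 = 0.727273
U = min(1, 0.727273) = 0.727273
U% = 72.73%

72.73


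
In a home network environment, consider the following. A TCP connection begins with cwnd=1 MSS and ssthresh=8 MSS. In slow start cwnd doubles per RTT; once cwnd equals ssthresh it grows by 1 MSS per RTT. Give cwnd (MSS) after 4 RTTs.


RTT 0: cwnd = 1 MSS (initial)
RTT 1: cwnd = 2 MSS (slow start, doubled)
RTT 2: cwnd = 4 MSS (slow start, doubled)
RTT 3: cwnd = 8 MSS (slow start, doubled)
RTT 4: cwnd = 9 MSS (congestion avoidance, +1)

9


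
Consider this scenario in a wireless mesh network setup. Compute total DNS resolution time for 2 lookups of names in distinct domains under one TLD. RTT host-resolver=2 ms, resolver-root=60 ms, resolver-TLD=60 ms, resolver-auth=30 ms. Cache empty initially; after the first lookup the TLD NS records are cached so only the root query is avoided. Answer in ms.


Lookup 1 (cold cache): local + root + TLD + auth = 2 + 60 + 60 + 30 = 152 ms
Lookups 2..2 (TLD NS cached -> skip root; new domain -> still ask TLD and auth): local + TLD + auth = 2 + 60 + 30 = 92 ms each
Remaining 1 lookups: 1 * 92 = 92 ms
Total = 152 + 92 = 244 ms

244


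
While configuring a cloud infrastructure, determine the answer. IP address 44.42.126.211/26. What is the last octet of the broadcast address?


Given: IP = 44.42.126.211, prefix = /26
Host bits = 32 - 26 = 6
Network last octet = 211 AND mask = 192
Host part size = 2^6 - 1 = 63
Broadcast last octet = 192 OR 63 = 255

255


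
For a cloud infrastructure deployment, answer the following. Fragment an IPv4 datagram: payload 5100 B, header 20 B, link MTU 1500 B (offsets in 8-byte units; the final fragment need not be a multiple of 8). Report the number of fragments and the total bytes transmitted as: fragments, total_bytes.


Max data per non-final fragment = floor((MTU - header)/8)*8 = floor((1500 - 20)/8)*8 = floor(1480/8)*8 = 1480 B
Final fragment needs no 8-byte alignment: it can carry up to MTU - header = 1480 B
Non-final fragments needed = ceil((payload - 1480) / 1480) = ceil(3620/1480) = ceil(2.4459) = 3
Number of fragments = 3 + 1 = 4
Fragment sizes (data): 3 * 1480 B + 660 B (last, 660 <= 1480 OK)
Total bytes sent = payload + n_frags * header = 5100 + 4*20 = 5100 + 80 = 5180 B

4, 5180


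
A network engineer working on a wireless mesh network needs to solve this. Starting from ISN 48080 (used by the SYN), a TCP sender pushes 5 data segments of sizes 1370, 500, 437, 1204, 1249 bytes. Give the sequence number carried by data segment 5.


The SYN occupies sequence number ISN = 48080, so the first data byte is ISN + 1 = 48081.
SEQ of data segment i = (ISN + 1) + sum of payload sizes of segments 1..i-1.
Segment 1: SEQ = 48081, payload = 1370 bytes
Segment 2: SEQ = 49451, payload = 500 bytes
Segment 3: SEQ = 49951, payload = 437 bytes
Segment 4: SEQ = 50388, payload = 1204 bytes
Segment 5: SEQ = 51592, payload = 1249 bytes
SEQ of segment 5 = 48081 + 1370 + 500 + 437 + 1204 = 51592

51592


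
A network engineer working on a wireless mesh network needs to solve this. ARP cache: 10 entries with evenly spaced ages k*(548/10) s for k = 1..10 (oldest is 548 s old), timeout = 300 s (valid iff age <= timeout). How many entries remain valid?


Ages are k * 548/10 s for k = 1..10 (spacing = 54.8000 s).
Entry k is valid iff k * 548/10 <= 300 iff k <= 10 * 300 / 548 = 5.4745
n_valid = floor(5.4745) = 5
(n_stale = 10 - 5 = 5)

5


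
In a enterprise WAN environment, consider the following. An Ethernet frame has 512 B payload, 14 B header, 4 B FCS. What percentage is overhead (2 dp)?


Given: payload = 512 B, header = 14 B, trailer = 4 B
Overhead bytes = header + trailer = 14 + 4 = 18
Total frame = payload + overhead = 512 + 18 = 530
Overhead % = 18 / 530 * 100 = 3.3962% -> 3.40% (2 dp)

3.40


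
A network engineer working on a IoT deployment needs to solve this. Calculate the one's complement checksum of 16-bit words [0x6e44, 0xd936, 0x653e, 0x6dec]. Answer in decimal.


Given words: [0x6e44, 0xd936, 0x653e, 0x6dec]
Step 1: Sum all words
Raw sum = 28228 + 55606 + 25918 + 28140 = 137892
Step 2: Fold carry: (6820 + 2) = 6822
One's complement = ~6822 & 0xFFFF = 58713

58713


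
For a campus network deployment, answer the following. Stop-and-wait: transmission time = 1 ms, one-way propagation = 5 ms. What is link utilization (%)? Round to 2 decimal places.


Given: Ttrans = 1 ms, Tprop = 5 ms
RTT = 2 * Tprop = 2 * 5 = 10 ms
U = Ttrans / (Ttrans + RTT)
U = 1 / (1 + 10)
U = 1 / 11 = 0.090909
U% = 9.09%

9.09


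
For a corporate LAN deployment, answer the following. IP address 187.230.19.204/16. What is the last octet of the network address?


Given: IP = 187.230.19.204, prefix = /16
Subnet mask = 255.255.0.0
Last octet of IP: 204
Last octet of mask: 0
Network last octet = 204 AND 0 = 0

0


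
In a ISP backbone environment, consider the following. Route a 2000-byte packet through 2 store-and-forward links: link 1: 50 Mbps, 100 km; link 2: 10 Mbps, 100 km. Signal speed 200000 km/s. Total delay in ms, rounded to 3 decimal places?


Packet = 2000 bytes = 16000 bits. Store-and-forward: sum (t_trans + t_prop) per link.
Link 1: t_trans = 16000/(50*10^6) s = 0.3200 ms; t_prop = 100/200000 s = 0.5000 ms; subtotal = 0.8200 ms
Link 2: t_trans = 16000/(10*10^6) s = 1.6000 ms; t_prop = 100/200000 s = 0.5000 ms; subtotal = 2.1000 ms
End-to-end = 0.8200 + 2.1000 = 2.9200 ms -> 2.920 ms (3 dp)

2.920


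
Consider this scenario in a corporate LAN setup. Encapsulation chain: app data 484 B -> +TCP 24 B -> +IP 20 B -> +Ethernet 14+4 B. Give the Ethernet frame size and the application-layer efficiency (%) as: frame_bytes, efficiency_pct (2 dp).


TCP segment = 484 + 24 = 508 B
IP packet = 508 + 20 = 528 B
Ethernet frame = 528 + 14 + 4 = 546 B
Efficiency = app / frame = 484 / 546 = 0.886447 = 88.6447% -> 88.64% (2 dp)

546, 88.64


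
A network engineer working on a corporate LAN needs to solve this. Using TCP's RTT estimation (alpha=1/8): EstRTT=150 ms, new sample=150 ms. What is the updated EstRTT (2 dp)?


Given: EstRTT = 150 ms, SampleRTT = 150 ms, alpha = 1/8
New EstRTT = (1 - alpha) * EstRTT + alpha * SampleRTT
(7/8) * 150 = 131.25
(1/8) * 150 = 18.75
New EstRTT = 131.25 + 18.75 = 150 ms -> 150.00 ms (2 dp)

150.00


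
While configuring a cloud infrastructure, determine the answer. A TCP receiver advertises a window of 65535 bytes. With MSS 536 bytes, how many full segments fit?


Given: RWND = 65535 bytes, MSS = 536 bytes
Full segments = floor(RWND / MSS)
Full segments = floor(65535 / 536)
Full segments = floor(122.2668) = 122

122


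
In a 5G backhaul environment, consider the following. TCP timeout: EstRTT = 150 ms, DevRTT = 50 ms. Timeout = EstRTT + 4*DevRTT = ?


Given: EstRTT = 150 ms, DevRTT = 50 ms
Timeout = EstRTT + 4 * DevRTT
4 * DevRTT = 4 * 50 = 200
Timeout = 150 + 200 = 350 ms

350


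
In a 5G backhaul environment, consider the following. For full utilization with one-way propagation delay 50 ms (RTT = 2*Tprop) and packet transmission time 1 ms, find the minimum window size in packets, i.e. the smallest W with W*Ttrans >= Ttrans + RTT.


Given: Ttrans = 1 ms, RTT = 100 ms (= 2 * Tprop, Tprop = 50 ms)
Time until first ACK returns = Ttrans + RTT = 1 + 100 = 101 ms
Need W * Ttrans >= Ttrans + RTT  ->  W >= (Ttrans + RTT) / Ttrans
(Ttrans + RTT) / Ttrans = 101 / 1 = 101
W_min = ceil(101) = 101

101


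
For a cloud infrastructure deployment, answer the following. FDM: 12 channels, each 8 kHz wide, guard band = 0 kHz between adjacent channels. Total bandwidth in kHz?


Given: 12 channels, 8 kHz each, guard = 0 kHz
Channel bandwidth = 12 * 8 = 96 kHz
Guard bands = 11 gaps * 0 kHz = 0 kHz
Total = 96 + 0 = 96 kHz

96


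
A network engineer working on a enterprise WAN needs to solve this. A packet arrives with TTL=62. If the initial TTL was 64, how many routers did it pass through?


Given: initial TTL = 64, received TTL = 62
Hops = initial TTL - received TTL
Hops = 64 - 62 = 2

2


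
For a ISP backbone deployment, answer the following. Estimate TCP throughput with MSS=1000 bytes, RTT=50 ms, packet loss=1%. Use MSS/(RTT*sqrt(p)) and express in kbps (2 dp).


Given: MSS = 1000 bytes, RTT = 50 ms, loss = 1%
RTT in seconds = 50 / 1000 = 0.05
Loss rate = 1% = 0.01
sqrt(loss) = sqrt(0.01) = 0.1
Throughput (bytes/s) = 1000 / (0.05 * 0.1) = 200000.0000
Throughput (kbps) = 200000.0000 * 8 / 1000 = 1600.000000 -> 1600.00 kbps (2 dp)

1600.00


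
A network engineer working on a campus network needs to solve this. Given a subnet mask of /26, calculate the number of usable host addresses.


Given: subnet mask /26
Host bits = 32 - 26 = 6
Total addresses = 2^6 = 64
Usable hosts = 64 - 2 (network + broadcast) = 62

62


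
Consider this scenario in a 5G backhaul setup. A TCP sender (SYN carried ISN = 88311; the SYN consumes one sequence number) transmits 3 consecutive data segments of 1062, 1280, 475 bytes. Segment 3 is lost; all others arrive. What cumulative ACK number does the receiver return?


SYN uses sequence number 88311; first data byte = ISN + 1 = 88312.
Segment 1: SEQ = 88312, len = 1062 B, covers [88312, 89373]
Segment 2: SEQ = 89374, len = 1280 B, covers [89374, 90653]
Segment 3: SEQ = 90654, len = 475 B, covers [90654, 91128] [LOST]
In-order data received: bytes [88312, 90653] (segments 1..2).
Segment 3 missing -> gap begins at byte 90654.
Cumulative ACK = next expected in-order byte = 88312 + 1062 + 1280 = 90654

90654


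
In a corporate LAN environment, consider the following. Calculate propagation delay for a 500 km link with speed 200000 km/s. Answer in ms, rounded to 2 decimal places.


Given: distance = 500 km, speed = 200000 km/s
Delay = distance / speed = 500 / 200000 seconds
Delay in ms = 500 * 1000 / 200000
Delay = 2.5000 ms
Rounded to 2 dp = 2.50 ms

2.50


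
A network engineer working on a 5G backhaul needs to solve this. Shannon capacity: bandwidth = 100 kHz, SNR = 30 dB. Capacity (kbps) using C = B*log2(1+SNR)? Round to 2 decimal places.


Given: B = 100 kHz, SNR = 30 dB
SNR linear = 10^(30/10) = 1000
1 + SNR = 1001
log2(1001) = 9.9672262588
C = 100 * 1000 * 9.9672262588 = 996722.6259 bps
C = 996.722626 kbps -> 996.72 kbps (2 dp)

996.72


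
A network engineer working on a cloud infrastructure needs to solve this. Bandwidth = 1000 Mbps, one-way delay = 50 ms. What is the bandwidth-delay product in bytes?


Given: bandwidth = 1000 Mbps, delay = 50 ms
BDP in bits = 1000 * 10^6 * 50 / 1000
BDP in bits = 50000000
BDP in bytes = 50000000 / 8 = 6250000

6250000


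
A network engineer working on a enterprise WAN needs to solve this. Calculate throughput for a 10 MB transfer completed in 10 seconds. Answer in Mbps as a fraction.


Given: file = 10 MB, time = 10 s
File in Mb = 10 * 8 = 80 Mb
Throughput = 80 / 10 Mbps
Throughput = 8 Mbps

8


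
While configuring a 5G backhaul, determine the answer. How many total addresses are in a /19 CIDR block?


Given: CIDR prefix /19
Host bits = 32 - 19 = 13
Total addresses = 2^13 = 8192

8192


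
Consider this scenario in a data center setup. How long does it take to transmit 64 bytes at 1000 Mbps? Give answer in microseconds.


Given: packet = 64 bytes, bandwidth = 1000 Mbps
Packet in bits = 64 * 8 = 512 bits
Bandwidth = 1000 * 10^6 = 1000000000 bps
Time = 512 / 1000000000 seconds
Time in us = 512 * 10^6 / 1000000000 = 0.512

0.512


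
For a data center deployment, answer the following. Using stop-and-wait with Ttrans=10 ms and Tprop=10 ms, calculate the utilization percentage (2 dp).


Given: Ttrans = 10 ms, Tprop = 10 ms
RTT = 2 * Tprop = 2 * 10 = 20 ms
U = Ttrans / (Ttrans + RTT)
U = 10 / (10 + 20)
U = 10 / 30 = 0.333333
U% = 33.33%

33.33


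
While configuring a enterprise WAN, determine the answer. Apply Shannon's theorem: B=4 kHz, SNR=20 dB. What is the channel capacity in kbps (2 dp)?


Given: B = 4 kHz, SNR = 20 dB
SNR linear = 10^(20/10) = 100
1 + SNR = 101
log2(101) = 6.6582114828
C = 4 * 1000 * 6.6582114828 = 26632.8459 bps
C = 26.632846 kbps -> 26.63 kbps (2 dp)

26.63


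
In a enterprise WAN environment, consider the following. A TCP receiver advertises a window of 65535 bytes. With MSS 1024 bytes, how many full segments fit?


Given: RWND = 65535 bytes, MSS = 1024 bytes
Full segments = floor(RWND / MSS)
Full segments = floor(65535 / 1024)
Full segments = floor(63.999) = 63

63


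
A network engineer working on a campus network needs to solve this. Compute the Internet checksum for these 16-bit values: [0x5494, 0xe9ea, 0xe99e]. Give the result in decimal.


Given words: [0x5494, 0xe9ea, 0xe99e]
Step 1: Sum all words
Raw sum = 21652 + 59882 + 59806 = 141340
Step 2: Fold carry: (10268 + 2) = 10270
One's complement = ~10270 & 0xFFFF = 55265

55265


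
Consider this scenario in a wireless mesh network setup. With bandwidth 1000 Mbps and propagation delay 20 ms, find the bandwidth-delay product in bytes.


Given: bandwidth = 1000 Mbps, delay = 20 ms
BDP in bits = 1000 * 10^6 * 20 / 1000
BDP in bits = 20000000
BDP in bytes = 20000000 / 8 = 2500000

2500000


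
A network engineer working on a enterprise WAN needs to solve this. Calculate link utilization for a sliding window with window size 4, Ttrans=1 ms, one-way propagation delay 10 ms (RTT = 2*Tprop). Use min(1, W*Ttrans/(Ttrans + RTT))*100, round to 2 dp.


Given: W = 4, Ttrans = 1 ms, RTT = 20 ms (= 2 * Tprop, Tprop = 10 ms)
Cycle time = Ttrans + RTT = 1 + 20 = 21 ms (first packet sent until its ACK returns)
W * Ttrans = 4 * 1 = 4 ms of sending per cycle
W * Ttrans / (Ttrans + RTT) = 4 / 21 = 0.190476
U = min(1, 0.190476) = 0.190476
U% = 19.05%

19.05


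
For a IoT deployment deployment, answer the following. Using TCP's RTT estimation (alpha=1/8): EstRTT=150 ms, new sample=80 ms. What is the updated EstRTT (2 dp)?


Given: EstRTT = 150 ms, SampleRTT = 80 ms, alpha = 1/8
New EstRTT = (1 - alpha) * EstRTT + alpha * SampleRTT
(7/8) * 150 = 131.25
(1/8) * 80 = 10
New EstRTT = 131.25 + 10 = 141.25 ms -> 141.25 ms (2 dp)

141.25


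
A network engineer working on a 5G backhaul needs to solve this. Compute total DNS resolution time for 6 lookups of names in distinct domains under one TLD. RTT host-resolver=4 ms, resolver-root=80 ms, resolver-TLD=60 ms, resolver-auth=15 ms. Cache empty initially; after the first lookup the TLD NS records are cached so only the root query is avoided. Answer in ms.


Lookup 1 (cold cache): local + root + TLD + auth = 4 + 80 + 60 + 15 = 159 ms
Lookups 2..6 (TLD NS cached -> skip root; new domain -> still ask TLD and auth): local + TLD + auth = 4 + 60 + 15 = 79 ms each
Remaining 5 lookups: 5 * 79 = 395 ms
Total = 159 + 395 = 554 ms

554


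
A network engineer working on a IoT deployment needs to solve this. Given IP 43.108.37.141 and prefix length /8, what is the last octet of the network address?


Given: IP = 43.108.37.141, prefix = /8
Subnet mask = 255.0.0.0
Last octet of IP: 141
Last octet of mask: 0
Network last octet = 141 AND 0 = 0

0


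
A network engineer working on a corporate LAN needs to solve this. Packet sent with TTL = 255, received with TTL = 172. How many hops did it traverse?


Given: initial TTL = 255, received TTL = 172
Hops = initial TTL - received TTL
Hops = 255 - 172 = 83

83


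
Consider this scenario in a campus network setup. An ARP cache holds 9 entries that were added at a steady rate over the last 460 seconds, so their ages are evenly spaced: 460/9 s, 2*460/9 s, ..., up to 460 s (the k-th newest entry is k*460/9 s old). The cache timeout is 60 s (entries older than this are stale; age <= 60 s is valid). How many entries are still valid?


Ages are k * 460/9 s for k = 1..9 (spacing = 51.1111 s).
Entry k is valid iff k * 460/9 <= 60 iff k <= 9 * 60 / 460 = 1.1739
n_valid = floor(1.1739) = 1
(n_stale = 9 - 1 = 8)

1


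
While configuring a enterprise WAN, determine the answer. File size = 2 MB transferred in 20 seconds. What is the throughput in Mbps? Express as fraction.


Given: file = 2 MB, time = 20 s
File in Mb = 2 * 8 = 16 Mb
Throughput = 16 / 20 Mbps
Throughput = 4/5 Mbps

4/5


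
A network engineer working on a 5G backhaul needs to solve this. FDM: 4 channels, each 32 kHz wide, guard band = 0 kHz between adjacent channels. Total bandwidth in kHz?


Given: 4 channels, 32 kHz each, guard = 0 kHz
Channel bandwidth = 4 * 32 = 128 kHz
Guard bands = 3 gaps * 0 kHz = 0 kHz
Total = 128 + 0 = 128 kHz

128


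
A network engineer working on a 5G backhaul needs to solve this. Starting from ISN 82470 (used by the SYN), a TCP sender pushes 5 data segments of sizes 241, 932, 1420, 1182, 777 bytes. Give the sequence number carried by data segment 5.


The SYN occupies sequence number ISN = 82470, so the first data byte is ISN + 1 = 82471.
SEQ of data segment i = (ISN + 1) + sum of payload sizes of segments 1..i-1.
Segment 1: SEQ = 82471, payload = 241 bytes
Segment 2: SEQ = 82712, payload = 932 bytes
Segment 3: SEQ = 83644, payload = 1420 bytes
Segment 4: SEQ = 85064, payload = 1182 bytes
Segment 5: SEQ = 86246, payload = 777 bytes
SEQ of segment 5 = 82471 + 241 + 932 + 1420 + 1182 = 86246

86246


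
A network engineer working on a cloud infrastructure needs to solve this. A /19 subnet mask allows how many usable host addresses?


Given: subnet mask /19
Host bits = 32 - 19 = 13
Total addresses = 2^13 = 8192
Usable hosts = 8192 - 2 (network + broadcast) = 8190

8190


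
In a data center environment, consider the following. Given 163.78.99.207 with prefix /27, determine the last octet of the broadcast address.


Given: IP = 163.78.99.207, prefix = /27
Host bits = 32 - 27 = 5
Network last octet = 207 AND mask = 192
Host part size = 2^5 - 1 = 31
Broadcast last octet = 192 OR 31 = 223

223


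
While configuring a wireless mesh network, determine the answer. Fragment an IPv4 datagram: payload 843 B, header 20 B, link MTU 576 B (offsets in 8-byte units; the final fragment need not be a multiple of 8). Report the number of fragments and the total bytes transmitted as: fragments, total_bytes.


Max data per non-final fragment = floor((MTU - header)/8)*8 = floor((576 - 20)/8)*8 = floor(556/8)*8 = 552 B
Final fragment needs no 8-byte alignment: it can carry up to MTU - header = 556 B
Non-final fragments needed = ceil((payload - 556) / 552) = ceil(287/552) = ceil(0.5199) = 1
Number of fragments = 1 + 1 = 2
Fragment sizes (data): 1 * 552 B + 291 B (last, 291 <= 556 OK)
Total bytes sent = payload + n_frags * header = 843 + 2*20 = 843 + 40 = 883 B

2, 883


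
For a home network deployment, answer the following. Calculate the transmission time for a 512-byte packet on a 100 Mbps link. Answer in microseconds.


Given: packet = 512 bytes, bandwidth = 100 Mbps
Packet in bits = 512 * 8 = 4096 bits
Bandwidth = 100 * 10^6 = 100000000 bps
Time = 4096 / 100000000 seconds
Time in us = 4096 * 10^6 / 100000000 = 40.96

40.96


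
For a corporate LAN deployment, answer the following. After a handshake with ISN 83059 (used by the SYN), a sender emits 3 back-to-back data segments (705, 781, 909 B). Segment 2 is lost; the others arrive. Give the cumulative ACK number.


SYN uses sequence number 83059; first data byte = ISN + 1 = 83060.
Segment 1: SEQ = 83060, len = 705 B, covers [83060, 83764]
Segment 2: SEQ = 83765, len = 781 B, covers [83765, 84545] [LOST]
Segment 3: SEQ = 84546, len = 909 B, covers [84546, 85454]
In-order data received: bytes [83060, 83764] (segments 1..1).
Segment 2 missing -> gap begins at byte 83765; later segments buffered out of order.
Cumulative ACK = next expected in-order byte = 83060 + 705 = 83765

83765


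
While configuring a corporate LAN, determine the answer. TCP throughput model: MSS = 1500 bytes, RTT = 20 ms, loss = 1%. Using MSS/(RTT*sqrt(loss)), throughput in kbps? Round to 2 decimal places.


Given: MSS = 1500 bytes, RTT = 20 ms, loss = 1%
RTT in seconds = 20 / 1000 = 0.02
Loss rate = 1% = 0.01
sqrt(loss) = sqrt(0.01) = 0.1
Throughput (bytes/s) = 1500 / (0.02 * 0.1) = 750000.0000
Throughput (kbps) = 750000.0000 * 8 / 1000 = 6000.000000 -> 6000.00 kbps (2 dp)

6000.00


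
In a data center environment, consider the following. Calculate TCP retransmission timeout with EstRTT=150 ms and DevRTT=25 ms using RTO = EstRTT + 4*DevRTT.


Given: EstRTT = 150 ms, DevRTT = 25 ms
Timeout = EstRTT + 4 * DevRTT
4 * DevRTT = 4 * 25 = 100
Timeout = 150 + 100 = 250 ms

250


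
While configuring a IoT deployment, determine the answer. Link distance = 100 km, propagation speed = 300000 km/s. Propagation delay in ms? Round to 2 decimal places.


Given: distance = 100 km, speed = 300000 km/s
Delay = distance / speed = 100 / 300000 seconds
Delay in ms = 100 * 1000 / 300000
Delay = 0.3333 ms
Rounded to 2 dp = 0.33 ms

0.33


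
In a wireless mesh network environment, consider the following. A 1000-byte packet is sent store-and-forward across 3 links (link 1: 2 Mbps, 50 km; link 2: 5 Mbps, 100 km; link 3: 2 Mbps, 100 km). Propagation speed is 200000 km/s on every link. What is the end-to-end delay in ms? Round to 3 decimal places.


Packet = 1000 bytes = 8000 bits. Store-and-forward: sum (t_trans + t_prop) per link.
Link 1: t_trans = 8000/(2*10^6) s = 4.0000 ms; t_prop = 50/200000 s = 0.2500 ms; subtotal = 4.2500 ms
Link 2: t_trans = 8000/(5*10^6) s = 1.6000 ms; t_prop = 100/200000 s = 0.5000 ms; subtotal = 2.1000 ms
Link 3: t_trans = 8000/(2*10^6) s = 4.0000 ms; t_prop = 100/200000 s = 0.5000 ms; subtotal = 4.5000 ms
End-to-end = 4.2500 + 2.1000 + 4.5000 = 10.8500 ms -> 10.850 ms (3 dp)

10.850


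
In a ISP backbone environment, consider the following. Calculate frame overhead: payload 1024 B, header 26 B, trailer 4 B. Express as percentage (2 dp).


Given: payload = 1024 B, header = 26 B, trailer = 4 B
Overhead bytes = header + trailer = 26 + 4 = 30
Total frame = payload + overhead = 1024 + 30 = 1054
Overhead % = 30 / 1054 * 100 = 2.8463% -> 2.85% (2 dp)

2.85


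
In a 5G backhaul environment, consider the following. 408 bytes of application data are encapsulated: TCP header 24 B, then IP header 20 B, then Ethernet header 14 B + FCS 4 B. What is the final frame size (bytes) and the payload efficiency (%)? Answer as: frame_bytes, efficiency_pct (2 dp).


TCP segment = 408 + 24 = 432 B
IP packet = 432 + 20 = 452 B
Ethernet frame = 452 + 14 + 4 = 470 B
Efficiency = app / frame = 408 / 470 = 0.868085 = 86.8085% -> 86.81% (2 dp)

470, 86.81


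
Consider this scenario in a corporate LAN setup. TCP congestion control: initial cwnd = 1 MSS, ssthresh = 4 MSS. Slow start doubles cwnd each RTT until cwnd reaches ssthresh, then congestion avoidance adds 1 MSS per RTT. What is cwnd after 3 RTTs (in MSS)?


RTT 0: cwnd = 1 MSS (initial)
RTT 1: cwnd = 2 MSS (slow start, doubled)
RTT 2: cwnd = 4 MSS (slow start, doubled)
RTT 3: cwnd = 5 MSS (congestion avoidance, +1)

5


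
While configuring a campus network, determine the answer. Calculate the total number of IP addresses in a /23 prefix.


Given: CIDR prefix /23
Host bits = 32 - 23 = 9
Total addresses = 2^9 = 512

512


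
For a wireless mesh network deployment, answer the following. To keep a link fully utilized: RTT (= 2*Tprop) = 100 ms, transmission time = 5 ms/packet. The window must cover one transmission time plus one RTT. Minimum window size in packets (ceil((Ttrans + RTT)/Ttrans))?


Given: Ttrans = 5 ms, RTT = 100 ms (= 2 * Tprop, Tprop = 50 ms)
Time until first ACK returns = Ttrans + RTT = 5 + 100 = 105 ms
Need W * Ttrans >= Ttrans + RTT  ->  W >= (Ttrans + RTT) / Ttrans
(Ttrans + RTT) / Ttrans = 105 / 5 = 21
W_min = ceil(21) = 21

21


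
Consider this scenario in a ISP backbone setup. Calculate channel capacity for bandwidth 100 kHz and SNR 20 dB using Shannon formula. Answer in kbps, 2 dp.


Given: B = 100 kHz, SNR = 20 dB
SNR linear = 10^(20/10) = 100
1 + SNR = 101
log2(101) = 6.6582114828
C = 100 * 1000 * 6.6582114828 = 665821.1483 bps
C = 665.821148 kbps -> 665.82 kbps (2 dp)

665.82


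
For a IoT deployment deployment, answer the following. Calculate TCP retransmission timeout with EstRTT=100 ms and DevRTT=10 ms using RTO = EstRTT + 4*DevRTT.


Given: EstRTT = 100 ms, DevRTT = 10 ms
Timeout = EstRTT + 4 * DevRTT
4 * DevRTT = 4 * 10 = 40
Timeout = 100 + 40 = 140 ms

140


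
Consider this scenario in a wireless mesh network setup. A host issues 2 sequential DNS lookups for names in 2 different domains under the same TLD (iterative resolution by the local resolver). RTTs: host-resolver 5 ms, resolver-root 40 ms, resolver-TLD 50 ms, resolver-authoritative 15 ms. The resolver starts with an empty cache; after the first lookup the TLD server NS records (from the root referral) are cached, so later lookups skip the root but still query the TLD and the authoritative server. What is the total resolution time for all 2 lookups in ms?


Lookup 1 (cold cache): local + root + TLD + auth = 5 + 40 + 50 + 15 = 110 ms
Lookups 2..2 (TLD NS cached -> skip root; new domain -> still ask TLD and auth): local + TLD + auth = 5 + 50 + 15 = 70 ms each
Remaining 1 lookups: 1 * 70 = 70 ms
Total = 110 + 70 = 180 ms

180


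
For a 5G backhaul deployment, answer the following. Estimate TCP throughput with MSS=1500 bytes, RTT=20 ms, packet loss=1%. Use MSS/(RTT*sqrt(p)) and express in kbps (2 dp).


Given: MSS = 1500 bytes, RTT = 20 ms, loss = 1%
RTT in seconds = 20 / 1000 = 0.02
Loss rate = 1% = 0.01
sqrt(loss) = sqrt(0.01) = 0.1
Throughput (bytes/s) = 1500 / (0.02 * 0.1) = 750000.0000
Throughput (kbps) = 750000.0000 * 8 / 1000 = 6000.000000 -> 6000.00 kbps (2 dp)

6000.00


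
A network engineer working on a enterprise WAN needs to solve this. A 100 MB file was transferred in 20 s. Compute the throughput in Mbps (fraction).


Given: file = 100 MB, time = 20 s
File in Mb = 100 * 8 = 800 Mb
Throughput = 800 / 20 Mbps
Throughput = 40 Mbps

40


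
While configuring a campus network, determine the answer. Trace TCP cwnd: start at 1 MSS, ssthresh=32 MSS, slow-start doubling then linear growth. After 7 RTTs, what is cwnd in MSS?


RTT 0: cwnd = 1 MSS (initial)
RTT 1: cwnd = 2 MSS (slow start, doubled)
RTT 2: cwnd = 4 MSS (slow start, doubled)
RTT 3: cwnd = 8 MSS (slow start, doubled)
RTT 4: cwnd = 16 MSS (slow start, doubled)
RTT 5: cwnd = 32 MSS (slow start, doubled)
RTT 6: cwnd = 33 MSS (congestion avoidance, +1)
RTT 7: cwnd = 34 MSS (congestion avoidance, +1)

34


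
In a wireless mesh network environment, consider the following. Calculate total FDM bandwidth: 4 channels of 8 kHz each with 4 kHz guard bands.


Given: 4 channels, 8 kHz each, guard = 4 kHz
Channel bandwidth = 4 * 8 = 32 kHz
Guard bands = 3 gaps * 4 kHz = 12 kHz
Total = 32 + 12 = 44 kHz

44


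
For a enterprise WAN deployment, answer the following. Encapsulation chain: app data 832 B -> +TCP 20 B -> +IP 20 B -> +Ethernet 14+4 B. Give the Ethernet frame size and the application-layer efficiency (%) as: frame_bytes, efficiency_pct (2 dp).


TCP segment = 832 + 20 = 852 B
IP packet = 852 + 20 = 872 B
Ethernet frame = 872 + 14 + 4 = 890 B
Efficiency = app / frame = 832 / 890 = 0.934831 = 93.4831% -> 93.48% (2 dp)

890, 93.48


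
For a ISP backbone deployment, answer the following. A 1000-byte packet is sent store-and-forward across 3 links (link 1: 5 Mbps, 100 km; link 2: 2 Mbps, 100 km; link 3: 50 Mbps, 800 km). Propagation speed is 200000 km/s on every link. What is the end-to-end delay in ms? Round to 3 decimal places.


Packet = 1000 bytes = 8000 bits. Store-and-forward: sum (t_trans + t_prop) per link.
Link 1: t_trans = 8000/(5*10^6) s = 1.6000 ms; t_prop = 100/200000 s = 0.5000 ms; subtotal = 2.1000 ms
Link 2: t_trans = 8000/(2*10^6) s = 4.0000 ms; t_prop = 100/200000 s = 0.5000 ms; subtotal = 4.5000 ms
Link 3: t_trans = 8000/(50*10^6) s = 0.1600 ms; t_prop = 800/200000 s = 4.0000 ms; subtotal = 4.1600 ms
End-to-end = 2.1000 + 4.5000 + 4.1600 = 10.7600 ms -> 10.760 ms (3 dp)

10.760


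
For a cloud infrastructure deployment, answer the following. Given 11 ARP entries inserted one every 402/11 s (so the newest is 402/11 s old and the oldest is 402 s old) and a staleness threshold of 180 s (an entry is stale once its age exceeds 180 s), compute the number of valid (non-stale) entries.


Ages are k * 402/11 s for k = 1..11 (spacing = 36.5455 s).
Entry k is valid iff k * 402/11 <= 180 iff k <= 11 * 180 / 402 = 4.9254
n_valid = floor(4.9254) = 4
(n_stale = 11 - 4 = 7)

4


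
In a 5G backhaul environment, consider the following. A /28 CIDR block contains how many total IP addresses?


Given: CIDR prefix /28
Host bits = 32 - 28 = 4
Total addresses = 2^4 = 16

16


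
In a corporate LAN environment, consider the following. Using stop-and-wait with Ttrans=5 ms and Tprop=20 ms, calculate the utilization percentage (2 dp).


Given: Ttrans = 5 ms, Tprop = 20 ms
RTT = 2 * Tprop = 2 * 20 = 40 ms
U = Ttrans / (Ttrans + RTT)
U = 5 / (5 + 40)
U = 5 / 45 = 0.111111
U% = 11.11%

11.11


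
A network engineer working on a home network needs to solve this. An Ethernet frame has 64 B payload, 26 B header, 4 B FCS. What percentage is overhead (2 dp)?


Given: payload = 64 B, header = 26 B, trailer = 4 B
Overhead bytes = header + trailer = 26 + 4 = 30
Total frame = payload + overhead = 64 + 30 = 94
Overhead % = 30 / 94 * 100 = 31.9149% -> 31.91% (2 dp)

31.91


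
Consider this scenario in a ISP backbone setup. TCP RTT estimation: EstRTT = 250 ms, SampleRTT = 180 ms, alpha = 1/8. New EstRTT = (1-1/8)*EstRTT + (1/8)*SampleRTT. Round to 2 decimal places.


Given: EstRTT = 250 ms, SampleRTT = 180 ms, alpha = 1/8
New EstRTT = (1 - alpha) * EstRTT + alpha * SampleRTT
(7/8) * 250 = 218.75
(1/8) * 180 = 22.5
New EstRTT = 218.75 + 22.5 = 241.25 ms -> 241.25 ms (2 dp)

241.25


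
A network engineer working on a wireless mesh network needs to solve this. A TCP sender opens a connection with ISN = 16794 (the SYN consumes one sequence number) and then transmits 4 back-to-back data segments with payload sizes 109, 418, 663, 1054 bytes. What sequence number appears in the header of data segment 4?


The SYN occupies sequence number ISN = 16794, so the first data byte is ISN + 1 = 16795.
SEQ of data segment i = (ISN + 1) + sum of payload sizes of segments 1..i-1.
Segment 1: SEQ = 16795, payload = 109 bytes
Segment 2: SEQ = 16904, payload = 418 bytes
Segment 3: SEQ = 17322, payload = 663 bytes
Segment 4: SEQ = 17985, payload = 1054 bytes
SEQ of segment 4 = 16795 + 109 + 418 + 663 = 17985

17985


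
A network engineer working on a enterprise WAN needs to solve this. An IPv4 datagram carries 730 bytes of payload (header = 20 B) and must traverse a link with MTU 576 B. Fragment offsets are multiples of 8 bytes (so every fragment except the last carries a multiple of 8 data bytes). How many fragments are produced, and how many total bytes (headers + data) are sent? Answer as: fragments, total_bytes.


Max data per non-final fragment = floor((MTU - header)/8)*8 = floor((576 - 20)/8)*8 = floor(556/8)*8 = 552 B
Final fragment needs no 8-byte alignment: it can carry up to MTU - header = 556 B
Non-final fragments needed = ceil((payload - 556) / 552) = ceil(174/552) = ceil(0.3152) = 1
Number of fragments = 1 + 1 = 2
Fragment sizes (data): 1 * 552 B + 178 B (last, 178 <= 556 OK)
Total bytes sent = payload + n_frags * header = 730 + 2*20 = 730 + 40 = 770 B

2, 770


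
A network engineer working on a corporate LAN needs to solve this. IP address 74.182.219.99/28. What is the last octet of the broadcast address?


Given: IP = 74.182.219.99, prefix = /28
Host bits = 32 - 28 = 4
Network last octet = 99 AND mask = 96
Host part size = 2^4 - 1 = 15
Broadcast last octet = 96 OR 15 = 111

111


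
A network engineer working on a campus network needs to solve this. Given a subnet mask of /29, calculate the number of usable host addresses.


Given: subnet mask /29
Host bits = 32 - 29 = 3
Total addresses = 2^3 = 8
Usable hosts = 8 - 2 (network + broadcast) = 6

6


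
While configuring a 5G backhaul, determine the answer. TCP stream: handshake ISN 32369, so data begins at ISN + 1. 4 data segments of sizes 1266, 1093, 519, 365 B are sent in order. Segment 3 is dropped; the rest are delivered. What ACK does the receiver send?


SYN uses sequence number 32369; first data byte = ISN + 1 = 32370.
Segment 1: SEQ = 32370, len = 1266 B, covers [32370, 33635]
Segment 2: SEQ = 33636, len = 1093 B, covers [33636, 34728]
Segment 3: SEQ = 34729, len = 519 B, covers [34729, 35247] [LOST]
Segment 4: SEQ = 35248, len = 365 B, covers [35248, 35612]
In-order data received: bytes [32370, 34728] (segments 1..2).
Segment 3 missing -> gap begins at byte 34729; later segments buffered out of order.
Cumulative ACK = next expected in-order byte = 32370 + 1266 + 1093 = 34729

34729


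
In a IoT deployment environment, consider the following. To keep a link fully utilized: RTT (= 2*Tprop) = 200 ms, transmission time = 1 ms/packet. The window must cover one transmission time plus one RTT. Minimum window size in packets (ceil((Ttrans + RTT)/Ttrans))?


Given: Ttrans = 1 ms, RTT = 200 ms (= 2 * Tprop, Tprop = 100 ms)
Time until first ACK returns = Ttrans + RTT = 1 + 200 = 201 ms
Need W * Ttrans >= Ttrans + RTT  ->  W >= (Ttrans + RTT) / Ttrans
(Ttrans + RTT) / Ttrans = 201 / 1 = 201
W_min = ceil(201) = 201

201


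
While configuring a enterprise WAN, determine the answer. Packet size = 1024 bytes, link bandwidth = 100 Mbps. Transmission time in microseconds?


Given: packet = 1024 bytes, bandwidth = 100 Mbps
Packet in bits = 1024 * 8 = 8192 bits
Bandwidth = 100 * 10^6 = 100000000 bps
Time = 8192 / 100000000 seconds
Time in us = 8192 * 10^6 / 100000000 = 81.92

81.92


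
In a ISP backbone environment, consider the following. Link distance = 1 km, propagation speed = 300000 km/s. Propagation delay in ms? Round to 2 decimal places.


Given: distance = 1 km, speed = 300000 km/s
Delay = distance / speed = 1 / 300000 seconds
Delay in ms = 1 * 1000 / 300000
Delay = 0.0033 ms
Rounded to 2 dp = 0.00 ms

0.00


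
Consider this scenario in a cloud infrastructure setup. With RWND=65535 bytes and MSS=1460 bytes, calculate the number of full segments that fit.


Given: RWND = 65535 bytes, MSS = 1460 bytes
Full segments = floor(RWND / MSS)
Full segments = floor(65535 / 1460)
Full segments = floor(44.887) = 44

44


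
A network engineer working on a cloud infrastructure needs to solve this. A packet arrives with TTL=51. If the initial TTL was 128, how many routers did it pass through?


Given: initial TTL = 128, received TTL = 51
Hops = initial TTL - received TTL
Hops = 128 - 51 = 77

77


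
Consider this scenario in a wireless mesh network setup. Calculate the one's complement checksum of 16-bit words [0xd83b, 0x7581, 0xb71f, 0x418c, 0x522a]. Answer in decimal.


Given words: [0xd83b, 0x7581, 0xb71f, 0x418c, 0x522a]
Step 1: Sum all words
Raw sum = 55355 + 30081 + 46879 + 16780 + 21034 = 170129
Step 2: Fold carry: (39057 + 2) = 39059
One's complement = ~39059 & 0xFFFF = 26476

26476


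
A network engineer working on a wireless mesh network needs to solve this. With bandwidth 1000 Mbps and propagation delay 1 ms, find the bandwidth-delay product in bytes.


Given: bandwidth = 1000 Mbps, delay = 1 ms
BDP in bits = 1000 * 10^6 * 1 / 1000
BDP in bits = 1000000
BDP in bytes = 1000000 / 8 = 125000

125000


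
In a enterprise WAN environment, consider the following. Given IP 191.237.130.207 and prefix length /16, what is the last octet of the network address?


Given: IP = 191.237.130.207, prefix = /16
Subnet mask = 255.255.0.0
Last octet of IP: 207
Last octet of mask: 0
Network last octet = 207 AND 0 = 0

0


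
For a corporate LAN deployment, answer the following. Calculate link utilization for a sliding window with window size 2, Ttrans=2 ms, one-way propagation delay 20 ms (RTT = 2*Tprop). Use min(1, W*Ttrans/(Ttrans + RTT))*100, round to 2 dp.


Given: W = 2, Ttrans = 2 ms, RTT = 40 ms (= 2 * Tprop, Tprop = 20 ms)
Cycle time = Ttrans + RTT = 2 + 40 = 42 ms (first packet sent until its ACK returns)
W * Ttrans = 2 * 2 = 4 ms of sending per cycle
W * Ttrans / (Ttrans + RTT) = 4 / 42 = 0.095238
U = min(1, 0.095238) = 0.095238
U% = 9.52%

9.52


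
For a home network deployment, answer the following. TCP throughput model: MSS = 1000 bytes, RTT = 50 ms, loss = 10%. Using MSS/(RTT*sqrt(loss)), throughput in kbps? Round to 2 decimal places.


Given: MSS = 1000 bytes, RTT = 50 ms, loss = 10%
RTT in seconds = 50 / 1000 = 0.05
Loss rate = 10% = 0.1
sqrt(loss) = sqrt(0.1) = 0.316227766017
Throughput (bytes/s) = 1000 / (0.05 * 0.316227766017) = 63245.5532
Throughput (kbps) = 63245.5532 * 8 / 1000 = 505.964426 -> 505.96 kbps (2 dp)

505.96


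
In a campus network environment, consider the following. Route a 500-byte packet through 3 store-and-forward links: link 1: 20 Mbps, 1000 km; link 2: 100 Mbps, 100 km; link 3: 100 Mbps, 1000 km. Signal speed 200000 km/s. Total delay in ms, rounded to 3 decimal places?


Packet = 500 bytes = 4000 bits. Store-and-forward: sum (t_trans + t_prop) per link.
Link 1: t_trans = 4000/(20*10^6) s = 0.2000 ms; t_prop = 1000/200000 s = 5.0000 ms; subtotal = 5.2000 ms
Link 2: t_trans = 4000/(100*10^6) s = 0.0400 ms; t_prop = 100/200000 s = 0.5000 ms; subtotal = 0.5400 ms
Link 3: t_trans = 4000/(100*10^6) s = 0.0400 ms; t_prop = 1000/200000 s = 5.0000 ms; subtotal = 5.0400 ms
End-to-end = 5.2000 + 0.5400 + 5.0400 = 10.7800 ms -> 10.780 ms (3 dp)

10.780


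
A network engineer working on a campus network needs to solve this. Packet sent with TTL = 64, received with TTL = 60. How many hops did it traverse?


Given: initial TTL = 64, received TTL = 60
Hops = initial TTL - received TTL
Hops = 64 - 60 = 4

4


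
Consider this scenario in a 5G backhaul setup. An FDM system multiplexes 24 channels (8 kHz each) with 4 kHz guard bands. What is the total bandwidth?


Given: 24 channels, 8 kHz each, guard = 4 kHz
Channel bandwidth = 24 * 8 = 192 kHz
Guard bands = 23 gaps * 4 kHz = 92 kHz
Total = 192 + 92 = 284 kHz

284


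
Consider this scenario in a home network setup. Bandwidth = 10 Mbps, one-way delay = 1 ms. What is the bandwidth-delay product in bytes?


Given: bandwidth = 10 Mbps, delay = 1 ms
BDP in bits = 10 * 10^6 * 1 / 1000
BDP in bits = 10000
BDP in bytes = 10000 / 8 = 1250

1250


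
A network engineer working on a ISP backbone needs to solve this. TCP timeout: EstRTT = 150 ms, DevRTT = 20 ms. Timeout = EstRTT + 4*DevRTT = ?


Given: EstRTT = 150 ms, DevRTT = 20 ms
Timeout = EstRTT + 4 * DevRTT
4 * DevRTT = 4 * 20 = 80
Timeout = 150 + 80 = 230 ms

230
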